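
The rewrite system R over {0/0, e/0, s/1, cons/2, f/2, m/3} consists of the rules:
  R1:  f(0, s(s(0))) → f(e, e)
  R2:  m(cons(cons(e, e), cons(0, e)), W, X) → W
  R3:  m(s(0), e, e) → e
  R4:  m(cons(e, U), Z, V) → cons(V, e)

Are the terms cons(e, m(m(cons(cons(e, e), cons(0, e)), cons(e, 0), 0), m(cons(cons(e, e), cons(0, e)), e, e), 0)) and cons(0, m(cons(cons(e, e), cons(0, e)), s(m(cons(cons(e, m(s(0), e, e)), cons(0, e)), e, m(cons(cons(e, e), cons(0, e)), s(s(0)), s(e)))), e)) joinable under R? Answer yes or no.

no — NF(t₁) = cons(e, cons(0, e)), NF(t₂) = cons(0, s(e))

Reduce t₁ = cons(e, m(m(cons(cons(e, e), cons(0, e)), cons(e, 0), 0), m(cons(cons(e, e), cons(0, e)), e, e), 0)):
1. cons(e, m(m(cons(cons(e, e), cons(0, e)), cons(e, 0), 0), m(cons(cons(e, e), cons(0, e)), e, e), 0))  →  cons(e, m(cons(e, 0), m(cons(cons(e, e), cons(0, e)), e, e), 0))   [R2 at 2.1]
2. cons(e, m(cons(e, 0), m(cons(cons(e, e), cons(0, e)), e, e), 0))  →  cons(e, cons(0, e))   [R4 at 2]

Reduce t₂ = cons(0, m(cons(cons(e, e), cons(0, e)), s(m(cons(cons(e, m(s(0), e, e)), cons(0, e)), e, m(cons(cons(e, e), cons(0, e)), s(s(0)), s(e)))), e)):
1. cons(0, m(cons(cons(e, e), cons(0, e)), s(m(cons(cons(e, m(s(0), e, e)), cons(0, e)), e, m(cons(cons(e, e), cons(0, e)), s(s(0)), s(e)))), e))  →  cons(0, s(m(cons(cons(e, m(s(0), e, e)), cons(0, e)), e, m(cons(cons(e, e), cons(0, e)), s(s(0)), s(e)))))   [R2 at 2]
2. cons(0, s(m(cons(cons(e, m(s(0), e, e)), cons(0, e)), e, m(cons(cons(e, e), cons(0, e)), s(s(0)), s(e)))))  →  cons(0, s(m(cons(cons(e, e), cons(0, e)), e, m(cons(cons(e, e), cons(0, e)), s(s(0)), s(e)))))   [R3 at 2.1.1.1.2]
3. cons(0, s(m(cons(cons(e, e), cons(0, e)), e, m(cons(cons(e, e), cons(0, e)), s(s(0)), s(e)))))  →  cons(0, s(e))   [R2 at 2.1]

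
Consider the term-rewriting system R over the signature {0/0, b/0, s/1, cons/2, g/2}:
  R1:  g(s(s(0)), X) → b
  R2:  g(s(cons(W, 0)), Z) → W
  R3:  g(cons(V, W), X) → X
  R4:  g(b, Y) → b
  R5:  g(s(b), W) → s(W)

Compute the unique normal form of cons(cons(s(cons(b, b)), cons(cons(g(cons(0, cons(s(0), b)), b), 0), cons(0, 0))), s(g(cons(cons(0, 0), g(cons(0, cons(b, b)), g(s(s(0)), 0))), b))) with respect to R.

1. cons(cons(s(cons(b, b)), cons(cons(g(cons(0, cons(s(0), b)), b), 0), cons(0, 0))), s(g(cons(cons(0, 0), g(cons(0, cons(b, b)), g(s(s(0)), 0))), b)))  →  cons(cons(s(cons(b, b)), cons(cons(b, 0), cons(0, 0))), s(g(cons(cons(0, 0), g(cons(0, cons(b, b)), g(s(s(0)), 0))), b)))   [R3 at 1.2.1.1]
2. cons(cons(s(cons(b, b)), cons(cons(b, 0), cons(0, 0))), s(g(cons(cons(0, 0), g(cons(0, cons(b, b)), g(s(s(0)), 0))), b)))  →  cons(cons(s(cons(b, b)), cons(cons(b, 0), cons(0, 0))), s(b))   [R3 at 2.1]

cons(cons(s(cons(b, b)), cons(cons(b, 0), cons(0, 0))), s(b))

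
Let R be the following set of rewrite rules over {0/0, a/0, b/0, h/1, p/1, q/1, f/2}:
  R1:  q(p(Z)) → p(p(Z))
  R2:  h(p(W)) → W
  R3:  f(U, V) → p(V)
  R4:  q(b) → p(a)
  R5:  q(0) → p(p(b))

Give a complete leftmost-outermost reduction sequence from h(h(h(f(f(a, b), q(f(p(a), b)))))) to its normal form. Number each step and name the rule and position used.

1. h(h(h(f(f(a, b), q(f(p(a), b))))))  →  h(h(h(p(q(f(p(a), b))))))   [R3 at 1.1.1]
2. h(h(h(p(q(f(p(a), b))))))  →  h(h(q(f(p(a), b))))   [R2 at 1.1]
3. h(h(q(f(p(a), b))))  →  h(h(q(p(b))))   [R3 at 1.1.1]
4. h(h(q(p(b))))  →  h(h(p(p(b))))   [R1 at 1.1]
5. h(h(p(p(b))))  →  h(p(b))   [R2 at 1]
6. h(p(b))  →  b   [R2 at ε]

b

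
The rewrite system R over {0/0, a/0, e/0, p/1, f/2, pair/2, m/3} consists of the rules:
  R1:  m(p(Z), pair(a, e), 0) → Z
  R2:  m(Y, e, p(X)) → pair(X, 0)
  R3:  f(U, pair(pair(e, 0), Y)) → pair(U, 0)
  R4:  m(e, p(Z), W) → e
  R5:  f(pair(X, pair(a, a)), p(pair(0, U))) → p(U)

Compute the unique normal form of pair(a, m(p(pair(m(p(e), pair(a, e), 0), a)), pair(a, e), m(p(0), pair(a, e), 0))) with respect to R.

pair(a, pair(e, a))

1. pair(a, m(p(pair(m(p(e), pair(a, e), 0), a)), pair(a, e), m(p(0), pair(a, e), 0)))  →  pair(a, m(p(pair(e, a)), pair(a, e), m(p(0), pair(a, e), 0)))   [R1 at 2.1.1.1]
2. pair(a, m(p(pair(e, a)), pair(a, e), m(p(0), pair(a, e), 0)))  →  pair(a, m(p(pair(e, a)), pair(a, e), 0))   [R1 at 2.3]
3. pair(a, m(p(pair(e, a)), pair(a, e), 0))  →  pair(a, pair(e, a))   [R1 at 2]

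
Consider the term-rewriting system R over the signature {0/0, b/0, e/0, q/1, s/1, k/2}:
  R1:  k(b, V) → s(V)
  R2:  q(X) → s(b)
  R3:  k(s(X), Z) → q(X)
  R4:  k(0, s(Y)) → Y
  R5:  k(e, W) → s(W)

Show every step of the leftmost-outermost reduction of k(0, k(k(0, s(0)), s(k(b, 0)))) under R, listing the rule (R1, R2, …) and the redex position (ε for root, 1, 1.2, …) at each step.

0

1. k(0, k(k(0, s(0)), s(k(b, 0))))  →  k(0, k(0, s(k(b, 0))))   [R4 at 2.1]
2. k(0, k(0, s(k(b, 0))))  →  k(0, k(b, 0))   [R4 at 2]
3. k(0, k(b, 0))  →  k(0, s(0))   [R1 at 2]
4. k(0, s(0))  →  0   [R4 at ε]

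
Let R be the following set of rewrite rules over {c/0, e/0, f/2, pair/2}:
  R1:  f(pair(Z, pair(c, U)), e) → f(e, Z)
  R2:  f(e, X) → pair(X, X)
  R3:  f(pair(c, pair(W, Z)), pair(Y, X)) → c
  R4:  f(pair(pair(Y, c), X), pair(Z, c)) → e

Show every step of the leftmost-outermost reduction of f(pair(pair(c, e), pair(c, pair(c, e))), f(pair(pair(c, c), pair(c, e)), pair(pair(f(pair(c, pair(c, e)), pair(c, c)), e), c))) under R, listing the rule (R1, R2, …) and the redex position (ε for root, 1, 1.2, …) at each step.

1. f(pair(pair(c, e), pair(c, pair(c, e))), f(pair(pair(c, c), pair(c, e)), pair(pair(f(pair(c, pair(c, e)), pair(c, c)), e), c)))  →  f(pair(pair(c, e), pair(c, pair(c, e))), e)   [R4 at 2]
2. f(pair(pair(c, e), pair(c, pair(c, e))), e)  →  f(e, pair(c, e))   [R1 at ε]
3. f(e, pair(c, e))  →  pair(pair(c, e), pair(c, e))   [R2 at ε]

pair(pair(c, e), pair(c, e))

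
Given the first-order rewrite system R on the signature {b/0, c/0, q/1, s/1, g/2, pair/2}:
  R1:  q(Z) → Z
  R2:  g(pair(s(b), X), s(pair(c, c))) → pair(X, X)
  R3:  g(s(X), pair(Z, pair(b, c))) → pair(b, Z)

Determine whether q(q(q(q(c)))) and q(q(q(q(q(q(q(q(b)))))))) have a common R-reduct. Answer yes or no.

no — NF(t₁) = c, NF(t₂) = b

Reduce t₁ = q(q(q(q(c)))):
1. q(q(q(q(c))))  →  q(q(q(c)))   [R1 at ε]
2. q(q(q(c)))  →  q(q(c))   [R1 at ε]
3. q(q(c))  →  q(c)   [R1 at ε]
4. q(c)  →  c   [R1 at ε]

Reduce t₂ = q(q(q(q(q(q(q(q(b)))))))):
1. q(q(q(q(q(q(q(q(b))))))))  →  q(q(q(q(q(q(q(b)))))))   [R1 at ε]
2. q(q(q(q(q(q(q(b)))))))  →  q(q(q(q(q(q(b))))))   [R1 at ε]
3. q(q(q(q(q(q(b))))))  →  q(q(q(q(q(b)))))   [R1 at ε]
4. q(q(q(q(q(b)))))  →  q(q(q(q(b))))   [R1 at ε]
5. q(q(q(q(b))))  →  q(q(q(b)))   [R1 at ε]
6. q(q(q(b)))  →  q(q(b))   [R1 at ε]
7. q(q(b))  →  q(b)   [R1 at ε]
8. q(b)  →  b   [R1 at ε]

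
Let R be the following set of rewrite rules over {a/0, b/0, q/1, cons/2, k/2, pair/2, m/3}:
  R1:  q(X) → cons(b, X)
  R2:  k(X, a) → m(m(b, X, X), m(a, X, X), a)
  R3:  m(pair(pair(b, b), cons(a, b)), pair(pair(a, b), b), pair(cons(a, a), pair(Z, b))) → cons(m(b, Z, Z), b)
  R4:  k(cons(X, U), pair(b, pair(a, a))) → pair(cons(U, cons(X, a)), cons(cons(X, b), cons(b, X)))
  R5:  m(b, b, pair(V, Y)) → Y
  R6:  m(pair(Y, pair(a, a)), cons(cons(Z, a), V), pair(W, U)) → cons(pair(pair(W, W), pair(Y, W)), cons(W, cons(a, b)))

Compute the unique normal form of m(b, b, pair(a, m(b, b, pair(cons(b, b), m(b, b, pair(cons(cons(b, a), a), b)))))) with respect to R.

1. m(b, b, pair(a, m(b, b, pair(cons(b, b), m(b, b, pair(cons(cons(b, a), a), b))))))  →  m(b, b, pair(cons(b, b), m(b, b, pair(cons(cons(b, a), a), b))))   [R5 at ε]
2. m(b, b, pair(cons(b, b), m(b, b, pair(cons(cons(b, a), a), b))))  →  m(b, b, pair(cons(cons(b, a), a), b))   [R5 at ε]
3. m(b, b, pair(cons(cons(b, a), a), b))  →  b   [R5 at ε]

b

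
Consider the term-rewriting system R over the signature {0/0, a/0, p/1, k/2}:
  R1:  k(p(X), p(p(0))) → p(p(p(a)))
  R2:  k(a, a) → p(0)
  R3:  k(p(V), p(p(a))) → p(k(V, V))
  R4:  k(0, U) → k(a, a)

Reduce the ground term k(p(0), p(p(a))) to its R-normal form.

1. k(p(0), p(p(a)))  →  p(k(0, 0))   [R3 at ε]
2. p(k(0, 0))  →  p(k(a, a))   [R4 at 1]
3. p(k(a, a))  →  p(p(0))   [R2 at 1]

p(p(0))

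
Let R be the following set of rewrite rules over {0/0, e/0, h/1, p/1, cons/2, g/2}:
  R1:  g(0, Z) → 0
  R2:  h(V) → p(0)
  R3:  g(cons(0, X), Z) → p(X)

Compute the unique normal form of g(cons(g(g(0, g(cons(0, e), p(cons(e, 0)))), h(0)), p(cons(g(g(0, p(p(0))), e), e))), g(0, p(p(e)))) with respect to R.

p(p(cons(0, e)))

1. g(cons(g(g(0, g(cons(0, e), p(cons(e, 0)))), h(0)), p(cons(g(g(0, p(p(0))), e), e))), g(0, p(p(e))))  →  g(cons(g(0, h(0)), p(cons(g(g(0, p(p(0))), e), e))), g(0, p(p(e))))   [R1 at 1.1.1]
2. g(cons(g(0, h(0)), p(cons(g(g(0, p(p(0))), e), e))), g(0, p(p(e))))  →  g(cons(0, p(cons(g(g(0, p(p(0))), e), e))), g(0, p(p(e))))   [R1 at 1.1]
3. g(cons(0, p(cons(g(g(0, p(p(0))), e), e))), g(0, p(p(e))))  →  p(p(cons(g(g(0, p(p(0))), e), e)))   [R3 at ε]
4. p(p(cons(g(g(0, p(p(0))), e), e)))  →  p(p(cons(g(0, e), e)))   [R1 at 1.1.1.1]
5. p(p(cons(g(0, e), e)))  →  p(p(cons(0, e)))   [R1 at 1.1.1]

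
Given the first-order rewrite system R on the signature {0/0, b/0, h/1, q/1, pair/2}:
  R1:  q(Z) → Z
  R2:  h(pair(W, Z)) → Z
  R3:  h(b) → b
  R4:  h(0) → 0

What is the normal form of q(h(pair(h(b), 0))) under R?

1. q(h(pair(h(b), 0)))  →  h(pair(h(b), 0))   [R1 at ε]
2. h(pair(h(b), 0))  →  0   [R2 at ε]

0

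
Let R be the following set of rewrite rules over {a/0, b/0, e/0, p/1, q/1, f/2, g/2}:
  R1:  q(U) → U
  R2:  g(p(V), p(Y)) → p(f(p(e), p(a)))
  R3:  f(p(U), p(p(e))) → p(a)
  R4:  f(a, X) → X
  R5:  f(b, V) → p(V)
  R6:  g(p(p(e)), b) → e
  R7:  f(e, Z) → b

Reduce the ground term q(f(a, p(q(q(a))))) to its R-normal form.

p(a)

1. q(f(a, p(q(q(a)))))  →  f(a, p(q(q(a))))   [R1 at ε]
2. f(a, p(q(q(a))))  →  p(q(q(a)))   [R4 at ε]
3. p(q(q(a)))  →  p(q(a))   [R1 at 1]
4. p(q(a))  →  p(a)   [R1 at 1]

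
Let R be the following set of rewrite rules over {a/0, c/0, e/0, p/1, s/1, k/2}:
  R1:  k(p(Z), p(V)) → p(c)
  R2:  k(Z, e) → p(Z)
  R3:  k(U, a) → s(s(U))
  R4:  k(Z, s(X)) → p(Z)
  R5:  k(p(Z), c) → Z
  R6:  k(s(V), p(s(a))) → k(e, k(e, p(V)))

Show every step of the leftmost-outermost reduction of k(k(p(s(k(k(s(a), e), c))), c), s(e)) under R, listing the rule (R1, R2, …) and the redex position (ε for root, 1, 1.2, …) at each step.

p(s(s(a)))

1. k(k(p(s(k(k(s(a), e), c))), c), s(e))  →  p(k(p(s(k(k(s(a), e), c))), c))   [R4 at ε]
2. p(k(p(s(k(k(s(a), e), c))), c))  →  p(s(k(k(s(a), e), c)))   [R5 at 1]
3. p(s(k(k(s(a), e), c)))  →  p(s(k(p(s(a)), c)))   [R2 at 1.1.1]
4. p(s(k(p(s(a)), c)))  →  p(s(s(a)))   [R5 at 1.1]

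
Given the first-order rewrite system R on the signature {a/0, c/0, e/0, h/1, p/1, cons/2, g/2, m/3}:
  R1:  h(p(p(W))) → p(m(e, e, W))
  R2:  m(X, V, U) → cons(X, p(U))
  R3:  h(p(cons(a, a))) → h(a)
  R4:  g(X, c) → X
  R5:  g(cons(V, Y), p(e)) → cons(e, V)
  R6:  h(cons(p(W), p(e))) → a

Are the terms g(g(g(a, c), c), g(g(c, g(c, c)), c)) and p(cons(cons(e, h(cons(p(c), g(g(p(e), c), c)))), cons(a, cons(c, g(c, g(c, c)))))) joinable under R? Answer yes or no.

no — NF(t₁) = a, NF(t₂) = p(cons(cons(e, a), cons(a, cons(c, c))))

Reduce t₁ = g(g(g(a, c), c), g(g(c, g(c, c)), c)):
1. g(g(g(a, c), c), g(g(c, g(c, c)), c))  →  g(g(a, c), g(g(c, g(c, c)), c))   [R4 at 1]
2. g(g(a, c), g(g(c, g(c, c)), c))  →  g(a, g(g(c, g(c, c)), c))   [R4 at 1]
3. g(a, g(g(c, g(c, c)), c))  →  g(a, g(c, g(c, c)))   [R4 at 2]
4. g(a, g(c, g(c, c)))  →  g(a, g(c, c))   [R4 at 2.2]
5. g(a, g(c, c))  →  g(a, c)   [R4 at 2]
6. g(a, c)  →  a   [R4 at ε]

Reduce t₂ = p(cons(cons(e, h(cons(p(c), g(g(p(e), c), c)))), cons(a, cons(c, g(c, g(c, c)))))):
1. p(cons(cons(e, h(cons(p(c), g(g(p(e), c), c)))), cons(a, cons(c, g(c, g(c, c))))))  →  p(cons(cons(e, h(cons(p(c), g(p(e), c)))), cons(a, cons(c, g(c, g(c, c))))))   [R4 at 1.1.2.1.2]
2. p(cons(cons(e, h(cons(p(c), g(p(e), c)))), cons(a, cons(c, g(c, g(c, c))))))  →  p(cons(cons(e, h(cons(p(c), p(e)))), cons(a, cons(c, g(c, g(c, c))))))   [R4 at 1.1.2.1.2]
3. p(cons(cons(e, h(cons(p(c), p(e)))), cons(a, cons(c, g(c, g(c, c))))))  →  p(cons(cons(e, a), cons(a, cons(c, g(c, g(c, c))))))   [R6 at 1.1.2]
4. p(cons(cons(e, a), cons(a, cons(c, g(c, g(c, c))))))  →  p(cons(cons(e, a), cons(a, cons(c, g(c, c)))))   [R4 at 1.2.2.2.2]
5. p(cons(cons(e, a), cons(a, cons(c, g(c, c)))))  →  p(cons(cons(e, a), cons(a, cons(c, c))))   [R4 at 1.2.2.2]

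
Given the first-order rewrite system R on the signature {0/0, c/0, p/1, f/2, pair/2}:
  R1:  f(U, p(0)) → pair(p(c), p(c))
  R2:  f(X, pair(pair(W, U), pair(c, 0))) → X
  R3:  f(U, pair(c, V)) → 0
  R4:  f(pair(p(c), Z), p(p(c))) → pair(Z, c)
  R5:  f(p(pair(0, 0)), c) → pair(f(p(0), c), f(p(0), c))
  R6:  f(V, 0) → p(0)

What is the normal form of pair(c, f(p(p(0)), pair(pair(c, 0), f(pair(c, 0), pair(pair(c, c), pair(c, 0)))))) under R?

pair(c, p(p(0)))

1. pair(c, f(p(p(0)), pair(pair(c, 0), f(pair(c, 0), pair(pair(c, c), pair(c, 0))))))  →  pair(c, f(p(p(0)), pair(pair(c, 0), pair(c, 0))))   [R2 at 2.2.2]
2. pair(c, f(p(p(0)), pair(pair(c, 0), pair(c, 0))))  →  pair(c, p(p(0)))   [R2 at 2]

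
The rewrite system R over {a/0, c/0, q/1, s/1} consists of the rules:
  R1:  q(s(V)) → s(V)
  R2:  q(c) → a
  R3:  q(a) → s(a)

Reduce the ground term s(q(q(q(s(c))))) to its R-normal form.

s(s(c))

1. s(q(q(q(s(c)))))  →  s(q(q(s(c))))   [R1 at 1.1.1]
2. s(q(q(s(c))))  →  s(q(s(c)))   [R1 at 1.1]
3. s(q(s(c)))  →  s(s(c))   [R1 at 1]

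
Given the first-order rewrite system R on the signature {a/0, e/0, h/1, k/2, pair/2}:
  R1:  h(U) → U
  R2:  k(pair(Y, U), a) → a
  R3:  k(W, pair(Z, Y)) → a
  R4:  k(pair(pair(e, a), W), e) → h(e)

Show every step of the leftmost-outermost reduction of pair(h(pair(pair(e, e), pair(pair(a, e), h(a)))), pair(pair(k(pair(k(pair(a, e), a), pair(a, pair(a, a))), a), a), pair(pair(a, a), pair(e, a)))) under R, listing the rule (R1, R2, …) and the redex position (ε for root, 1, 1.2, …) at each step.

1. pair(h(pair(pair(e, e), pair(pair(a, e), h(a)))), pair(pair(k(pair(k(pair(a, e), a), pair(a, pair(a, a))), a), a), pair(pair(a, a), pair(e, a))))  →  pair(pair(pair(e, e), pair(pair(a, e), h(a))), pair(pair(k(pair(k(pair(a, e), a), pair(a, pair(a, a))), a), a), pair(pair(a, a), pair(e, a))))   [R1 at 1]
2. pair(pair(pair(e, e), pair(pair(a, e), h(a))), pair(pair(k(pair(k(pair(a, e), a), pair(a, pair(a, a))), a), a), pair(pair(a, a), pair(e, a))))  →  pair(pair(pair(e, e), pair(pair(a, e), a)), pair(pair(k(pair(k(pair(a, e), a), pair(a, pair(a, a))), a), a), pair(pair(a, a), pair(e, a))))   [R1 at 1.2.2]
3. pair(pair(pair(e, e), pair(pair(a, e), a)), pair(pair(k(pair(k(pair(a, e), a), pair(a, pair(a, a))), a), a), pair(pair(a, a), pair(e, a))))  →  pair(pair(pair(e, e), pair(pair(a, e), a)), pair(pair(a, a), pair(pair(a, a), pair(e, a))))   [R2 at 2.1.1]

pair(pair(pair(e, e), pair(pair(a, e), a)), pair(pair(a, a), pair(pair(a, a), pair(e, a))))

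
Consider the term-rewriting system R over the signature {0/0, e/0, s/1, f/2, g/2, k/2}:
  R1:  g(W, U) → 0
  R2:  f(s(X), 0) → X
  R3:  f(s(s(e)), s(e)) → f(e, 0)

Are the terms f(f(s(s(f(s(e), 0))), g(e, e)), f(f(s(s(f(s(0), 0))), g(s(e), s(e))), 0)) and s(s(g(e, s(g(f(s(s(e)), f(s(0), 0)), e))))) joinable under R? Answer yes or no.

Reduce t₁ = f(f(s(s(f(s(e), 0))), g(e, e)), f(f(s(s(f(s(0), 0))), g(s(e), s(e))), 0)):
1. f(f(s(s(f(s(e), 0))), g(e, e)), f(f(s(s(f(s(0), 0))), g(s(e), s(e))), 0))  →  f(f(s(s(e)), g(e, e)), f(f(s(s(f(s(0), 0))), g(s(e), s(e))), 0))   [R2 at 1.1.1.1]
2. f(f(s(s(e)), g(e, e)), f(f(s(s(f(s(0), 0))), g(s(e), s(e))), 0))  →  f(f(s(s(e)), 0), f(f(s(s(f(s(0), 0))), g(s(e), s(e))), 0))   [R1 at 1.2]
3. f(f(s(s(e)), 0), f(f(s(s(f(s(0), 0))), g(s(e), s(e))), 0))  →  f(s(e), f(f(s(s(f(s(0), 0))), g(s(e), s(e))), 0))   [R2 at 1]
4. f(s(e), f(f(s(s(f(s(0), 0))), g(s(e), s(e))), 0))  →  f(s(e), f(f(s(s(0)), g(s(e), s(e))), 0))   [R2 at 2.1.1.1.1]
5. f(s(e), f(f(s(s(0)), g(s(e), s(e))), 0))  →  f(s(e), f(f(s(s(0)), 0), 0))   [R1 at 2.1.2]
6. f(s(e), f(f(s(s(0)), 0), 0))  →  f(s(e), f(s(0), 0))   [R2 at 2.1]
7. f(s(e), f(s(0), 0))  →  f(s(e), 0)   [R2 at 2]
8. f(s(e), 0)  →  e   [R2 at ε]

Reduce t₂ = s(s(g(e, s(g(f(s(s(e)), f(s(0), 0)), e))))):
1. s(s(g(e, s(g(f(s(s(e)), f(s(0), 0)), e)))))  →  s(s(0))   [R1 at 1.1]

no — NF(t₁) = e, NF(t₂) = s(s(0))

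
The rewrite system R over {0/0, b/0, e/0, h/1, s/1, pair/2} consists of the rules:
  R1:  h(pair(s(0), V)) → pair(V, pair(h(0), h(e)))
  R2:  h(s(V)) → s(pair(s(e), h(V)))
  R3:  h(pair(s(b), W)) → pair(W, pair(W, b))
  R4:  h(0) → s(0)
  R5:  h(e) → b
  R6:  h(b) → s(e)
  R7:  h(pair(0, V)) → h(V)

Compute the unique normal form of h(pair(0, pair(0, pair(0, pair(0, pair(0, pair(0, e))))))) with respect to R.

b

1. h(pair(0, pair(0, pair(0, pair(0, pair(0, pair(0, e)))))))  →  h(pair(0, pair(0, pair(0, pair(0, pair(0, e))))))   [R7 at ε]
2. h(pair(0, pair(0, pair(0, pair(0, pair(0, e))))))  →  h(pair(0, pair(0, pair(0, pair(0, e)))))   [R7 at ε]
3. h(pair(0, pair(0, pair(0, pair(0, e)))))  →  h(pair(0, pair(0, pair(0, e))))   [R7 at ε]
4. h(pair(0, pair(0, pair(0, e))))  →  h(pair(0, pair(0, e)))   [R7 at ε]
5. h(pair(0, pair(0, e)))  →  h(pair(0, e))   [R7 at ε]
6. h(pair(0, e))  →  h(e)   [R7 at ε]
7. h(e)  →  b   [R5 at ε]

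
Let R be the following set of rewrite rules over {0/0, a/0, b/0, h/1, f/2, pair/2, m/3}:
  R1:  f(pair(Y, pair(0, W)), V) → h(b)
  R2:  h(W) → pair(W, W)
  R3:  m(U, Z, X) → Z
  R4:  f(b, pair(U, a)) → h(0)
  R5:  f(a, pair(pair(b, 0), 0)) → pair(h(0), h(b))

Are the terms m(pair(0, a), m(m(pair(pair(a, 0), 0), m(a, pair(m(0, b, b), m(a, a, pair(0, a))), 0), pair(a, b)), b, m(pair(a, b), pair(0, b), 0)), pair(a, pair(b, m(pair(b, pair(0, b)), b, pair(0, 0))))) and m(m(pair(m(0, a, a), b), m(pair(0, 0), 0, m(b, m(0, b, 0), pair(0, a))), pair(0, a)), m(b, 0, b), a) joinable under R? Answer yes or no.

no — NF(t₁) = b, NF(t₂) = 0

Reduce t₁ = m(pair(0, a), m(m(pair(pair(a, 0), 0), m(a, pair(m(0, b, b), m(a, a, pair(0, a))), 0), pair(a, b)), b, m(pair(a, b), pair(0, b), 0)), pair(a, pair(b, m(pair(b, pair(0, b)), b, pair(0, 0))))):
1. m(pair(0, a), m(m(pair(pair(a, 0), 0), m(a, pair(m(0, b, b), m(a, a, pair(0, a))), 0), pair(a, b)), b, m(pair(a, b), pair(0, b), 0)), pair(a, pair(b, m(pair(b, pair(0, b)), b, pair(0, 0)))))  →  m(m(pair(pair(a, 0), 0), m(a, pair(m(0, b, b), m(a, a, pair(0, a))), 0), pair(a, b)), b, m(pair(a, b), pair(0, b), 0))   [R3 at ε]
2. m(m(pair(pair(a, 0), 0), m(a, pair(m(0, b, b), m(a, a, pair(0, a))), 0), pair(a, b)), b, m(pair(a, b), pair(0, b), 0))  →  b   [R3 at ε]

Reduce t₂ = m(m(pair(m(0, a, a), b), m(pair(0, 0), 0, m(b, m(0, b, 0), pair(0, a))), pair(0, a)), m(b, 0, b), a):
1. m(m(pair(m(0, a, a), b), m(pair(0, 0), 0, m(b, m(0, b, 0), pair(0, a))), pair(0, a)), m(b, 0, b), a)  →  m(b, 0, b)   [R3 at ε]
2. m(b, 0, b)  →  0   [R3 at ε]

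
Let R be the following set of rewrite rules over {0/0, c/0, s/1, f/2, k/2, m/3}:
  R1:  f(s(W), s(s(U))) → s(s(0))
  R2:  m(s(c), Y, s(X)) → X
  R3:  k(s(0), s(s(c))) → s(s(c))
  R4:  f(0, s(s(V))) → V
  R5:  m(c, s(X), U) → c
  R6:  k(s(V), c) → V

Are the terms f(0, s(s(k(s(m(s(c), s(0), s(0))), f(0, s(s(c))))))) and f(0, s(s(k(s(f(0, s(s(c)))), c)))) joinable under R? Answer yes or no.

Reduce t₁ = f(0, s(s(k(s(m(s(c), s(0), s(0))), f(0, s(s(c))))))):
1. f(0, s(s(k(s(m(s(c), s(0), s(0))), f(0, s(s(c)))))))  →  k(s(m(s(c), s(0), s(0))), f(0, s(s(c))))   [R4 at ε]
2. k(s(m(s(c), s(0), s(0))), f(0, s(s(c))))  →  k(s(0), f(0, s(s(c))))   [R2 at 1.1]
3. k(s(0), f(0, s(s(c))))  →  k(s(0), c)   [R4 at 2]
4. k(s(0), c)  →  0   [R6 at ε]

Reduce t₂ = f(0, s(s(k(s(f(0, s(s(c)))), c)))):
1. f(0, s(s(k(s(f(0, s(s(c)))), c))))  →  k(s(f(0, s(s(c)))), c)   [R4 at ε]
2. k(s(f(0, s(s(c)))), c)  →  f(0, s(s(c)))   [R6 at ε]
3. f(0, s(s(c)))  →  c   [R4 at ε]

no — NF(t₁) = 0, NF(t₂) = c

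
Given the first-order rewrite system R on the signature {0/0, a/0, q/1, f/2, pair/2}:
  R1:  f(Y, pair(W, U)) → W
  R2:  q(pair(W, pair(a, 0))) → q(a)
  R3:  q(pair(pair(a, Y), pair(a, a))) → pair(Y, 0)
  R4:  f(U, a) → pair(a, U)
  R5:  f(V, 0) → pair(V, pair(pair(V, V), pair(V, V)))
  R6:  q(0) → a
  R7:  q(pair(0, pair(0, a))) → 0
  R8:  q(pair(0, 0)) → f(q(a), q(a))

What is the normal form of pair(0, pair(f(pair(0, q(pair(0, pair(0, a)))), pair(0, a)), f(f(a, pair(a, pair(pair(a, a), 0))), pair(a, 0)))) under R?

pair(0, pair(0, a))

1. pair(0, pair(f(pair(0, q(pair(0, pair(0, a)))), pair(0, a)), f(f(a, pair(a, pair(pair(a, a), 0))), pair(a, 0))))  →  pair(0, pair(0, f(f(a, pair(a, pair(pair(a, a), 0))), pair(a, 0))))   [R1 at 2.1]
2. pair(0, pair(0, f(f(a, pair(a, pair(pair(a, a), 0))), pair(a, 0))))  →  pair(0, pair(0, a))   [R1 at 2.2]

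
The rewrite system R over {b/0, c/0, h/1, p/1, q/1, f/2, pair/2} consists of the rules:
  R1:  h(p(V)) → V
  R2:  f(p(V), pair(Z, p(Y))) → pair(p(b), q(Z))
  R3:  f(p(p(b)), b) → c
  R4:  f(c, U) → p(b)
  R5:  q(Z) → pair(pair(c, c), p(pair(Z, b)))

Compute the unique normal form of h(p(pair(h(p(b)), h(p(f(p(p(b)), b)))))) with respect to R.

pair(b, c)

1. h(p(pair(h(p(b)), h(p(f(p(p(b)), b))))))  →  pair(h(p(b)), h(p(f(p(p(b)), b))))   [R1 at ε]
2. pair(h(p(b)), h(p(f(p(p(b)), b))))  →  pair(b, h(p(f(p(p(b)), b))))   [R1 at 1]
3. pair(b, h(p(f(p(p(b)), b))))  →  pair(b, f(p(p(b)), b))   [R1 at 2]
4. pair(b, f(p(p(b)), b))  →  pair(b, c)   [R3 at 2]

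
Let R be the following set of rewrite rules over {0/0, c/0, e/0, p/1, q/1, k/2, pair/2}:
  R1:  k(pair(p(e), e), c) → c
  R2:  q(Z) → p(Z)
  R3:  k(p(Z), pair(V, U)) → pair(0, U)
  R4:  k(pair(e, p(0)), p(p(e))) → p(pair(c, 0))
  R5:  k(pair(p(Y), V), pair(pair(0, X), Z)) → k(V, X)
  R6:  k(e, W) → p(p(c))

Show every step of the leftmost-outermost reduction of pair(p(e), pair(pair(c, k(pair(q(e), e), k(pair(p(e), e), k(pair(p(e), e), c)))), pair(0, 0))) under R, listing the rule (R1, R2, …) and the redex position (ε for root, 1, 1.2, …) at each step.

1. pair(p(e), pair(pair(c, k(pair(q(e), e), k(pair(p(e), e), k(pair(p(e), e), c)))), pair(0, 0)))  →  pair(p(e), pair(pair(c, k(pair(p(e), e), k(pair(p(e), e), k(pair(p(e), e), c)))), pair(0, 0)))   [R2 at 2.1.2.1.1]
2. pair(p(e), pair(pair(c, k(pair(p(e), e), k(pair(p(e), e), k(pair(p(e), e), c)))), pair(0, 0)))  →  pair(p(e), pair(pair(c, k(pair(p(e), e), k(pair(p(e), e), c))), pair(0, 0)))   [R1 at 2.1.2.2.2]
3. pair(p(e), pair(pair(c, k(pair(p(e), e), k(pair(p(e), e), c))), pair(0, 0)))  →  pair(p(e), pair(pair(c, k(pair(p(e), e), c)), pair(0, 0)))   [R1 at 2.1.2.2]
4. pair(p(e), pair(pair(c, k(pair(p(e), e), c)), pair(0, 0)))  →  pair(p(e), pair(pair(c, c), pair(0, 0)))   [R1 at 2.1.2]

pair(p(e), pair(pair(c, c), pair(0, 0)))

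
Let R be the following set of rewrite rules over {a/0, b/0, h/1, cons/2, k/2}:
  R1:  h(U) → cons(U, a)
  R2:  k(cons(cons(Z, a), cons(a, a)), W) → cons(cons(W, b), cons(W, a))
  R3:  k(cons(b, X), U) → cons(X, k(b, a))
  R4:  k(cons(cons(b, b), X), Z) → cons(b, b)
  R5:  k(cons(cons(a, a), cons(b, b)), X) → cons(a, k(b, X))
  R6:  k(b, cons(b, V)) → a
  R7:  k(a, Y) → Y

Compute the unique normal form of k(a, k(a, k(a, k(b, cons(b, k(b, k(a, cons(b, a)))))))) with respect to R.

1. k(a, k(a, k(a, k(b, cons(b, k(b, k(a, cons(b, a))))))))  →  k(a, k(a, k(b, cons(b, k(b, k(a, cons(b, a)))))))   [R7 at ε]
2. k(a, k(a, k(b, cons(b, k(b, k(a, cons(b, a)))))))  →  k(a, k(b, cons(b, k(b, k(a, cons(b, a))))))   [R7 at ε]
3. k(a, k(b, cons(b, k(b, k(a, cons(b, a))))))  →  k(b, cons(b, k(b, k(a, cons(b, a)))))   [R7 at ε]
4. k(b, cons(b, k(b, k(a, cons(b, a)))))  →  a   [R6 at ε]

a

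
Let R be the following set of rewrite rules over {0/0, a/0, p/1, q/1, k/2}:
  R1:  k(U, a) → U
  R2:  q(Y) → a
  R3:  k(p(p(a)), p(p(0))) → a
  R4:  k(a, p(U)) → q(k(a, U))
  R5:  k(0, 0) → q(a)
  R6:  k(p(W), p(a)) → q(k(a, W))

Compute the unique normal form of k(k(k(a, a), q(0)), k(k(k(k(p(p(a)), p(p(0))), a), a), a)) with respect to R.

a

1. k(k(k(a, a), q(0)), k(k(k(k(p(p(a)), p(p(0))), a), a), a))  →  k(k(a, q(0)), k(k(k(k(p(p(a)), p(p(0))), a), a), a))   [R1 at 1.1]
2. k(k(a, q(0)), k(k(k(k(p(p(a)), p(p(0))), a), a), a))  →  k(k(a, a), k(k(k(k(p(p(a)), p(p(0))), a), a), a))   [R2 at 1.2]
3. k(k(a, a), k(k(k(k(p(p(a)), p(p(0))), a), a), a))  →  k(a, k(k(k(k(p(p(a)), p(p(0))), a), a), a))   [R1 at 1]
4. k(a, k(k(k(k(p(p(a)), p(p(0))), a), a), a))  →  k(a, k(k(k(p(p(a)), p(p(0))), a), a))   [R1 at 2]
5. k(a, k(k(k(p(p(a)), p(p(0))), a), a))  →  k(a, k(k(p(p(a)), p(p(0))), a))   [R1 at 2]
6. k(a, k(k(p(p(a)), p(p(0))), a))  →  k(a, k(p(p(a)), p(p(0))))   [R1 at 2]
7. k(a, k(p(p(a)), p(p(0))))  →  k(a, a)   [R3 at 2]
8. k(a, a)  →  a   [R1 at ε]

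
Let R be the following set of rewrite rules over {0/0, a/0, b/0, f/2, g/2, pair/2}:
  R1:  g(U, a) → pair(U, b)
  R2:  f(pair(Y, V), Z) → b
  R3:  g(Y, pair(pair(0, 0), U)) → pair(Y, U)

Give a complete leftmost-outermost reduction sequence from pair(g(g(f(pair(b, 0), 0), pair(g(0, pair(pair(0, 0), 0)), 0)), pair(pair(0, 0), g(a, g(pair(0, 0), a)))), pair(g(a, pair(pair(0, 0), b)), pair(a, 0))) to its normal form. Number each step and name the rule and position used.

1. pair(g(g(f(pair(b, 0), 0), pair(g(0, pair(pair(0, 0), 0)), 0)), pair(pair(0, 0), g(a, g(pair(0, 0), a)))), pair(g(a, pair(pair(0, 0), b)), pair(a, 0)))  →  pair(pair(g(f(pair(b, 0), 0), pair(g(0, pair(pair(0, 0), 0)), 0)), g(a, g(pair(0, 0), a))), pair(g(a, pair(pair(0, 0), b)), pair(a, 0)))   [R3 at 1]
2. pair(pair(g(f(pair(b, 0), 0), pair(g(0, pair(pair(0, 0), 0)), 0)), g(a, g(pair(0, 0), a))), pair(g(a, pair(pair(0, 0), b)), pair(a, 0)))  →  pair(pair(g(b, pair(g(0, pair(pair(0, 0), 0)), 0)), g(a, g(pair(0, 0), a))), pair(g(a, pair(pair(0, 0), b)), pair(a, 0)))   [R2 at 1.1.1]
3. pair(pair(g(b, pair(g(0, pair(pair(0, 0), 0)), 0)), g(a, g(pair(0, 0), a))), pair(g(a, pair(pair(0, 0), b)), pair(a, 0)))  →  pair(pair(g(b, pair(pair(0, 0), 0)), g(a, g(pair(0, 0), a))), pair(g(a, pair(pair(0, 0), b)), pair(a, 0)))   [R3 at 1.1.2.1]
4. pair(pair(g(b, pair(pair(0, 0), 0)), g(a, g(pair(0, 0), a))), pair(g(a, pair(pair(0, 0), b)), pair(a, 0)))  →  pair(pair(pair(b, 0), g(a, g(pair(0, 0), a))), pair(g(a, pair(pair(0, 0), b)), pair(a, 0)))   [R3 at 1.1]
5. pair(pair(pair(b, 0), g(a, g(pair(0, 0), a))), pair(g(a, pair(pair(0, 0), b)), pair(a, 0)))  →  pair(pair(pair(b, 0), g(a, pair(pair(0, 0), b))), pair(g(a, pair(pair(0, 0), b)), pair(a, 0)))   [R1 at 1.2.2]
6. pair(pair(pair(b, 0), g(a, pair(pair(0, 0), b))), pair(g(a, pair(pair(0, 0), b)), pair(a, 0)))  →  pair(pair(pair(b, 0), pair(a, b)), pair(g(a, pair(pair(0, 0), b)), pair(a, 0)))   [R3 at 1.2]
7. pair(pair(pair(b, 0), pair(a, b)), pair(g(a, pair(pair(0, 0), b)), pair(a, 0)))  →  pair(pair(pair(b, 0), pair(a, b)), pair(pair(a, b), pair(a, 0)))   [R3 at 2.1]

pair(pair(pair(b, 0), pair(a, b)), pair(pair(a, b), pair(a, 0)))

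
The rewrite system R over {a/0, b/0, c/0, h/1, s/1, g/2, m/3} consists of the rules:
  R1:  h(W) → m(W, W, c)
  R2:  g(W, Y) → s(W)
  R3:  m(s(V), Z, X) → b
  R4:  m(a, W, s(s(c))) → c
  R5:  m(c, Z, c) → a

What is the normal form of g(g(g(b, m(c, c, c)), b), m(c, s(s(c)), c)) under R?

1. g(g(g(b, m(c, c, c)), b), m(c, s(s(c)), c))  →  s(g(g(b, m(c, c, c)), b))   [R2 at ε]
2. s(g(g(b, m(c, c, c)), b))  →  s(s(g(b, m(c, c, c))))   [R2 at 1]
3. s(s(g(b, m(c, c, c))))  →  s(s(s(b)))   [R2 at 1.1]

s(s(s(b)))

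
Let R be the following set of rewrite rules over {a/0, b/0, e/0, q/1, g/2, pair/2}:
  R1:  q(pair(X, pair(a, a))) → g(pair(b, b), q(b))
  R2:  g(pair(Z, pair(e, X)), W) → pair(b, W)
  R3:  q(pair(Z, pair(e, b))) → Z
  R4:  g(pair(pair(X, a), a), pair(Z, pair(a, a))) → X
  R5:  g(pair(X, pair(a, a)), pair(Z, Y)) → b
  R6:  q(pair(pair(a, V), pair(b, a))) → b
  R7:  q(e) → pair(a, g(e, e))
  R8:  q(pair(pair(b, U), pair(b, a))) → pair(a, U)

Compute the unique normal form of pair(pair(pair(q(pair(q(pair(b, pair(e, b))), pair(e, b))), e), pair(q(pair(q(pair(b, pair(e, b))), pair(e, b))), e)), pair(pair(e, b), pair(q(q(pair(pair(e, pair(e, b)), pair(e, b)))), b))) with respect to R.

1. pair(pair(pair(q(pair(q(pair(b, pair(e, b))), pair(e, b))), e), pair(q(pair(q(pair(b, pair(e, b))), pair(e, b))), e)), pair(pair(e, b), pair(q(q(pair(pair(e, pair(e, b)), pair(e, b)))), b)))  →  pair(pair(pair(q(pair(b, pair(e, b))), e), pair(q(pair(q(pair(b, pair(e, b))), pair(e, b))), e)), pair(pair(e, b), pair(q(q(pair(pair(e, pair(e, b)), pair(e, b)))), b)))   [R3 at 1.1.1]
2. pair(pair(pair(q(pair(b, pair(e, b))), e), pair(q(pair(q(pair(b, pair(e, b))), pair(e, b))), e)), pair(pair(e, b), pair(q(q(pair(pair(e, pair(e, b)), pair(e, b)))), b)))  →  pair(pair(pair(b, e), pair(q(pair(q(pair(b, pair(e, b))), pair(e, b))), e)), pair(pair(e, b), pair(q(q(pair(pair(e, pair(e, b)), pair(e, b)))), b)))   [R3 at 1.1.1]
3. pair(pair(pair(b, e), pair(q(pair(q(pair(b, pair(e, b))), pair(e, b))), e)), pair(pair(e, b), pair(q(q(pair(pair(e, pair(e, b)), pair(e, b)))), b)))  →  pair(pair(pair(b, e), pair(q(pair(b, pair(e, b))), e)), pair(pair(e, b), pair(q(q(pair(pair(e, pair(e, b)), pair(e, b)))), b)))   [R3 at 1.2.1]
4. pair(pair(pair(b, e), pair(q(pair(b, pair(e, b))), e)), pair(pair(e, b), pair(q(q(pair(pair(e, pair(e, b)), pair(e, b)))), b)))  →  pair(pair(pair(b, e), pair(b, e)), pair(pair(e, b), pair(q(q(pair(pair(e, pair(e, b)), pair(e, b)))), b)))   [R3 at 1.2.1]
5. pair(pair(pair(b, e), pair(b, e)), pair(pair(e, b), pair(q(q(pair(pair(e, pair(e, b)), pair(e, b)))), b)))  →  pair(pair(pair(b, e), pair(b, e)), pair(pair(e, b), pair(q(pair(e, pair(e, b))), b)))   [R3 at 2.2.1.1]
6. pair(pair(pair(b, e), pair(b, e)), pair(pair(e, b), pair(q(pair(e, pair(e, b))), b)))  →  pair(pair(pair(b, e), pair(b, e)), pair(pair(e, b), pair(e, b)))   [R3 at 2.2.1]

pair(pair(pair(b, e), pair(b, e)), pair(pair(e, b), pair(e, b)))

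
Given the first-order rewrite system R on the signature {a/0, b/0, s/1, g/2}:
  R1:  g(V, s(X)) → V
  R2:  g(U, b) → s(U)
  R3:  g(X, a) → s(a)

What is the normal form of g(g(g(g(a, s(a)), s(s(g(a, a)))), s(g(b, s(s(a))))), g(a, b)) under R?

a

1. g(g(g(g(a, s(a)), s(s(g(a, a)))), s(g(b, s(s(a))))), g(a, b))  →  g(g(g(a, s(a)), s(s(g(a, a)))), g(a, b))   [R1 at 1]
2. g(g(g(a, s(a)), s(s(g(a, a)))), g(a, b))  →  g(g(a, s(a)), g(a, b))   [R1 at 1]
3. g(g(a, s(a)), g(a, b))  →  g(a, g(a, b))   [R1 at 1]
4. g(a, g(a, b))  →  g(a, s(a))   [R2 at 2]
5. g(a, s(a))  →  a   [R1 at ε]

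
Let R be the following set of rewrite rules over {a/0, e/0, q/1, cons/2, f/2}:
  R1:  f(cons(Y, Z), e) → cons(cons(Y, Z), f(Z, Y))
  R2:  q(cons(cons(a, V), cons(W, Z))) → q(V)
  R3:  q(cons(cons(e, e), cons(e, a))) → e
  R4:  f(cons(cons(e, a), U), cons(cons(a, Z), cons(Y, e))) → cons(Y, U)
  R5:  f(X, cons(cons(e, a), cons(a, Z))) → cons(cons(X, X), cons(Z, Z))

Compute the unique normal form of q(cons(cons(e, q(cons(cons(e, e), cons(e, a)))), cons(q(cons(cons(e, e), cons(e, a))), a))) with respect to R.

e

1. q(cons(cons(e, q(cons(cons(e, e), cons(e, a)))), cons(q(cons(cons(e, e), cons(e, a))), a)))  →  q(cons(cons(e, e), cons(q(cons(cons(e, e), cons(e, a))), a)))   [R3 at 1.1.2]
2. q(cons(cons(e, e), cons(q(cons(cons(e, e), cons(e, a))), a)))  →  q(cons(cons(e, e), cons(e, a)))   [R3 at 1.2.1]
3. q(cons(cons(e, e), cons(e, a)))  →  e   [R3 at ε]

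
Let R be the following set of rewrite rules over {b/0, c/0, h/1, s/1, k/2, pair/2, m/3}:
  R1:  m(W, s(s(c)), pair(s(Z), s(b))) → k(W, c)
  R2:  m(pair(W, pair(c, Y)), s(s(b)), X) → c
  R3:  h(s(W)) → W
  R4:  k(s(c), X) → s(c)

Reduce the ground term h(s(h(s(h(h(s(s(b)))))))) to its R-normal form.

b

1. h(s(h(s(h(h(s(s(b))))))))  →  h(s(h(h(s(s(b))))))   [R3 at ε]
2. h(s(h(h(s(s(b))))))  →  h(h(s(s(b))))   [R3 at ε]
3. h(h(s(s(b))))  →  h(s(b))   [R3 at 1]
4. h(s(b))  →  b   [R3 at ε]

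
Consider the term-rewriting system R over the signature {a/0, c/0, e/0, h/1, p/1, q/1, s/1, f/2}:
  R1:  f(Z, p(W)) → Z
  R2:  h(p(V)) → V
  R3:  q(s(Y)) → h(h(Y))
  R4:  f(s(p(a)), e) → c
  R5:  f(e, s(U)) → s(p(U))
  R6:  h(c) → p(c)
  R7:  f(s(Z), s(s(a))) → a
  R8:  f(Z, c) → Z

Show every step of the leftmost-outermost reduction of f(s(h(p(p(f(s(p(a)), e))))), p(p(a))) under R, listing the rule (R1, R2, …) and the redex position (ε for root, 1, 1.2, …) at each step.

1. f(s(h(p(p(f(s(p(a)), e))))), p(p(a)))  →  s(h(p(p(f(s(p(a)), e)))))   [R1 at ε]
2. s(h(p(p(f(s(p(a)), e)))))  →  s(p(f(s(p(a)), e)))   [R2 at 1]
3. s(p(f(s(p(a)), e)))  →  s(p(c))   [R4 at 1.1]

s(p(c))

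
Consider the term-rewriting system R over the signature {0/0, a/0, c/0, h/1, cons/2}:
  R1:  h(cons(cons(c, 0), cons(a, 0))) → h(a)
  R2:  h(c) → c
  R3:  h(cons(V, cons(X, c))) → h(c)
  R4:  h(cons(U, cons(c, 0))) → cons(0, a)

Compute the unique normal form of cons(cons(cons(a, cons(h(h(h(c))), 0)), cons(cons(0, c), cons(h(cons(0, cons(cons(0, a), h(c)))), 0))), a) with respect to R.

cons(cons(cons(a, cons(c, 0)), cons(cons(0, c), cons(c, 0))), a)

1. cons(cons(cons(a, cons(h(h(h(c))), 0)), cons(cons(0, c), cons(h(cons(0, cons(cons(0, a), h(c)))), 0))), a)  →  cons(cons(cons(a, cons(h(h(c)), 0)), cons(cons(0, c), cons(h(cons(0, cons(cons(0, a), h(c)))), 0))), a)   [R2 at 1.1.2.1.1.1]
2. cons(cons(cons(a, cons(h(h(c)), 0)), cons(cons(0, c), cons(h(cons(0, cons(cons(0, a), h(c)))), 0))), a)  →  cons(cons(cons(a, cons(h(c), 0)), cons(cons(0, c), cons(h(cons(0, cons(cons(0, a), h(c)))), 0))), a)   [R2 at 1.1.2.1.1]
3. cons(cons(cons(a, cons(h(c), 0)), cons(cons(0, c), cons(h(cons(0, cons(cons(0, a), h(c)))), 0))), a)  →  cons(cons(cons(a, cons(c, 0)), cons(cons(0, c), cons(h(cons(0, cons(cons(0, a), h(c)))), 0))), a)   [R2 at 1.1.2.1]
4. cons(cons(cons(a, cons(c, 0)), cons(cons(0, c), cons(h(cons(0, cons(cons(0, a), h(c)))), 0))), a)  →  cons(cons(cons(a, cons(c, 0)), cons(cons(0, c), cons(h(cons(0, cons(cons(0, a), c))), 0))), a)   [R2 at 1.2.2.1.1.2.2]
5. cons(cons(cons(a, cons(c, 0)), cons(cons(0, c), cons(h(cons(0, cons(cons(0, a), c))), 0))), a)  →  cons(cons(cons(a, cons(c, 0)), cons(cons(0, c), cons(h(c), 0))), a)   [R3 at 1.2.2.1]
6. cons(cons(cons(a, cons(c, 0)), cons(cons(0, c), cons(h(c), 0))), a)  →  cons(cons(cons(a, cons(c, 0)), cons(cons(0, c), cons(c, 0))), a)   [R2 at 1.2.2.1]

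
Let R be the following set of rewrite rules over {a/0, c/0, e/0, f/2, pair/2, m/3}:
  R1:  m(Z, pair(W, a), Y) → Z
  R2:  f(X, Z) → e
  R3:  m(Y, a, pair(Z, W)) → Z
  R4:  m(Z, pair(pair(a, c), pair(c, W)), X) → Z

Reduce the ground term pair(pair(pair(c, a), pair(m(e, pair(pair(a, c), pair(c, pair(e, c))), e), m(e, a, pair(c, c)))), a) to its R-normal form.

pair(pair(pair(c, a), pair(e, c)), a)

1. pair(pair(pair(c, a), pair(m(e, pair(pair(a, c), pair(c, pair(e, c))), e), m(e, a, pair(c, c)))), a)  →  pair(pair(pair(c, a), pair(e, m(e, a, pair(c, c)))), a)   [R4 at 1.2.1]
2. pair(pair(pair(c, a), pair(e, m(e, a, pair(c, c)))), a)  →  pair(pair(pair(c, a), pair(e, c)), a)   [R3 at 1.2.2]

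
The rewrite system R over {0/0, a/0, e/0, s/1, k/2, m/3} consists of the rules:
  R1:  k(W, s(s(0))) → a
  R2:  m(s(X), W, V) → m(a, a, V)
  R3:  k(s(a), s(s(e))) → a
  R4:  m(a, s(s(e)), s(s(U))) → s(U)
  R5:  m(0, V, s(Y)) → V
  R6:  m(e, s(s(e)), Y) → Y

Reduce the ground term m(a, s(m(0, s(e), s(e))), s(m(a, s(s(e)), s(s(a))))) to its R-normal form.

1. m(a, s(m(0, s(e), s(e))), s(m(a, s(s(e)), s(s(a)))))  →  m(a, s(s(e)), s(m(a, s(s(e)), s(s(a)))))   [R5 at 2.1]
2. m(a, s(s(e)), s(m(a, s(s(e)), s(s(a)))))  →  m(a, s(s(e)), s(s(a)))   [R4 at 3.1]
3. m(a, s(s(e)), s(s(a)))  →  s(a)   [R4 at ε]

s(a)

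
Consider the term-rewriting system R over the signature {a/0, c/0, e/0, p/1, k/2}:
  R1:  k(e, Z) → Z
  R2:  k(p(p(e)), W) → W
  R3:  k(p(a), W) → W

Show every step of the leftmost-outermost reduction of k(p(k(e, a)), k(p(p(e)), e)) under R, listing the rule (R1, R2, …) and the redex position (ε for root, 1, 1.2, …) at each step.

1. k(p(k(e, a)), k(p(p(e)), e))  →  k(p(a), k(p(p(e)), e))   [R1 at 1.1]
2. k(p(a), k(p(p(e)), e))  →  k(p(p(e)), e)   [R3 at ε]
3. k(p(p(e)), e)  →  e   [R2 at ε]

e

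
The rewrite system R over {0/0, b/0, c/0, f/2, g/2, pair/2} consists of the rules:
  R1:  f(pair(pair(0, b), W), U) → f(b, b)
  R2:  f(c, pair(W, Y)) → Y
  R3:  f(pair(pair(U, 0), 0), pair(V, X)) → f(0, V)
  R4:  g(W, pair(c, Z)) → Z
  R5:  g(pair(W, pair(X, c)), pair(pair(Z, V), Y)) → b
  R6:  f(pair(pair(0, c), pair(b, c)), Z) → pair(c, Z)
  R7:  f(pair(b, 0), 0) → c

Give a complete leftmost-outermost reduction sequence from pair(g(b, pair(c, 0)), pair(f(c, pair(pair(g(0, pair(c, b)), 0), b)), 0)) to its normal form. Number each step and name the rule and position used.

pair(0, pair(b, 0))

1. pair(g(b, pair(c, 0)), pair(f(c, pair(pair(g(0, pair(c, b)), 0), b)), 0))  →  pair(0, pair(f(c, pair(pair(g(0, pair(c, b)), 0), b)), 0))   [R4 at 1]
2. pair(0, pair(f(c, pair(pair(g(0, pair(c, b)), 0), b)), 0))  →  pair(0, pair(b, 0))   [R2 at 2.1]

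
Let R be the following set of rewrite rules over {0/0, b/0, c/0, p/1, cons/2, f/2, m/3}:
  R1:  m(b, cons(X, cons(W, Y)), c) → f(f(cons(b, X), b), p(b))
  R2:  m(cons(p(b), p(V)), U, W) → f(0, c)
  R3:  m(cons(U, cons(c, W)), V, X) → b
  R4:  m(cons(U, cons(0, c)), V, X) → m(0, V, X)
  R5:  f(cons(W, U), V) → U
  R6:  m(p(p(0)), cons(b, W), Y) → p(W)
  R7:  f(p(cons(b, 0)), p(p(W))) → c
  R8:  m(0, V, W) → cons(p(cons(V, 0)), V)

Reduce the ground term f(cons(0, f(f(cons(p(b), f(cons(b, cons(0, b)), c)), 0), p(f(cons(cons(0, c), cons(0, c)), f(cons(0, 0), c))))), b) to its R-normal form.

1. f(cons(0, f(f(cons(p(b), f(cons(b, cons(0, b)), c)), 0), p(f(cons(cons(0, c), cons(0, c)), f(cons(0, 0), c))))), b)  →  f(f(cons(p(b), f(cons(b, cons(0, b)), c)), 0), p(f(cons(cons(0, c), cons(0, c)), f(cons(0, 0), c))))   [R5 at ε]
2. f(f(cons(p(b), f(cons(b, cons(0, b)), c)), 0), p(f(cons(cons(0, c), cons(0, c)), f(cons(0, 0), c))))  →  f(f(cons(b, cons(0, b)), c), p(f(cons(cons(0, c), cons(0, c)), f(cons(0, 0), c))))   [R5 at 1]
3. f(f(cons(b, cons(0, b)), c), p(f(cons(cons(0, c), cons(0, c)), f(cons(0, 0), c))))  →  f(cons(0, b), p(f(cons(cons(0, c), cons(0, c)), f(cons(0, 0), c))))   [R5 at 1]
4. f(cons(0, b), p(f(cons(cons(0, c), cons(0, c)), f(cons(0, 0), c))))  →  b   [R5 at ε]

b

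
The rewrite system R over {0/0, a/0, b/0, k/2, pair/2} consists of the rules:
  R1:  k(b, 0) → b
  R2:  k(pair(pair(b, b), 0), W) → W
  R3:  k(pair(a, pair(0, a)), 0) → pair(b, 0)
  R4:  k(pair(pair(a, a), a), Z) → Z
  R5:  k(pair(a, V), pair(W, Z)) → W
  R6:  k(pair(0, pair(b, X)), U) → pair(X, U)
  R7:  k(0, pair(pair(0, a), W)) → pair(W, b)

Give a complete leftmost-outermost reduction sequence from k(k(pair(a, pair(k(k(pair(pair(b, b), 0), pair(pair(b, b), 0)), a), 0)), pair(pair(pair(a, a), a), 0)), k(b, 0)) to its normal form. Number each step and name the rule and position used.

1. k(k(pair(a, pair(k(k(pair(pair(b, b), 0), pair(pair(b, b), 0)), a), 0)), pair(pair(pair(a, a), a), 0)), k(b, 0))  →  k(pair(pair(a, a), a), k(b, 0))   [R5 at 1]
2. k(pair(pair(a, a), a), k(b, 0))  →  k(b, 0)   [R4 at ε]
3. k(b, 0)  →  b   [R1 at ε]

b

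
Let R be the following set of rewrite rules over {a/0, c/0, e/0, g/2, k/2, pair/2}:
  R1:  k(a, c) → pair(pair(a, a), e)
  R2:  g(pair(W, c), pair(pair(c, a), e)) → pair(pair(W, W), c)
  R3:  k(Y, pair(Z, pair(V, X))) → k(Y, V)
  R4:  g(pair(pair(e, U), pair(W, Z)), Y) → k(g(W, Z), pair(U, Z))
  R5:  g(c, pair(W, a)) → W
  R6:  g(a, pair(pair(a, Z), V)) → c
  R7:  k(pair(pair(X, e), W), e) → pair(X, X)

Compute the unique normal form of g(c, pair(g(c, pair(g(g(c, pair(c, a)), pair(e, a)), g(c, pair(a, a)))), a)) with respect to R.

e

1. g(c, pair(g(c, pair(g(g(c, pair(c, a)), pair(e, a)), g(c, pair(a, a)))), a))  →  g(c, pair(g(g(c, pair(c, a)), pair(e, a)), g(c, pair(a, a))))   [R5 at ε]
2. g(c, pair(g(g(c, pair(c, a)), pair(e, a)), g(c, pair(a, a))))  →  g(c, pair(g(c, pair(e, a)), g(c, pair(a, a))))   [R5 at 2.1.1]
3. g(c, pair(g(c, pair(e, a)), g(c, pair(a, a))))  →  g(c, pair(e, g(c, pair(a, a))))   [R5 at 2.1]
4. g(c, pair(e, g(c, pair(a, a))))  →  g(c, pair(e, a))   [R5 at 2.2]
5. g(c, pair(e, a))  →  e   [R5 at ε]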